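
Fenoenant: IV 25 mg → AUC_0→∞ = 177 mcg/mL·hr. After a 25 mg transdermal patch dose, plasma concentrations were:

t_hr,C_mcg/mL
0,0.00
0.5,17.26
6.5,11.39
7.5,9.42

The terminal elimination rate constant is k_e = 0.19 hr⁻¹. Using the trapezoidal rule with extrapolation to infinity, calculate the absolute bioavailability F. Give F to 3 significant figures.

Trapezoidal AUC_0→7.5 (transdermal patch):
  [0→0.5]: (0.00+17.26)/2 × 0.5 = 4.315
  [0.5→6.5]: (17.26+11.39)/2 × 6 = 85.95
  [6.5→7.5]: (11.39+9.42)/2 × 1 = 10.405
  Sum = 100.67 mcg/mL·hr
Tail: C_last/k_e = 9.42/0.19 = 49.579
AUC_0→∞ (transdermal patch) = 100.67 + 49.579 = 150.249 mcg/mL·hr
F = (AUC_ev/D_ev)/(AUC_iv/D_iv) = (150.249/25)/(177/25) = 6.00996/7.08 = 0.8489

F = 0.849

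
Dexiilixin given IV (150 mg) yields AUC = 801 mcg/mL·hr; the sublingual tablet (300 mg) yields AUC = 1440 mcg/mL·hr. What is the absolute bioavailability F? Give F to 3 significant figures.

F = (AUC_ev / D_ev) / (AUC_iv / D_iv)
  = (1440/300) / (801/150)
  = 4.8 / 5.34 = 0.8989

F = 0.899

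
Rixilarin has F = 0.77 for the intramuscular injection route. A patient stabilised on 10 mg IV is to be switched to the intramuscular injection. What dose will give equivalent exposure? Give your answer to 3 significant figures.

D_intramuscular = 13.0 mg

For equal systemic exposure: F × D_ev = D_iv
D_ev = D_iv / F = 10 / 0.77 = 12.987 mg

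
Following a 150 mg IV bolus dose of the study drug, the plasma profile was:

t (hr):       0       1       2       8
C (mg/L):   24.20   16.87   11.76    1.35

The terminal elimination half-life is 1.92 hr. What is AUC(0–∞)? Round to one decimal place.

AUC = 77.9 mg/L·hr

Trapezoidal AUC_0→8:
  [0→1]: (24.20+16.87)/2 × 1 = 20.535
  [1→2]: (16.87+11.76)/2 × 1 = 14.315
  [2→8]: (11.76+1.35)/2 × 6 = 39.33
  Sum = 74.18 mg/L·hr
k_e = ln2 / t½ = 0.693147 / 1.92 = 0.3610 hr^-1
Extrapolated tail: C_last / k_e = 1.35 / 0.361 = 3.740
AUC_0→∞ = 74.18 + 3.740 = 77.92 mg/L·hr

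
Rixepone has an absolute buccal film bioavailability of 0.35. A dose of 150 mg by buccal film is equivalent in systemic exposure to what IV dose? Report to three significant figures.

Systemic exposure from an extravascular dose = F × D_ev, so the equivalent IV dose is F × D_ev.
D_iv = F × D_ev = 0.35 × 150 = 52.5 mg

D_iv = 52.5 mg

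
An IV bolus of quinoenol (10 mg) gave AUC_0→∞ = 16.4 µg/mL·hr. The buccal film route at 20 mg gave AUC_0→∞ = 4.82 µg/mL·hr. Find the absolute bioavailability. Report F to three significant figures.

F = (AUC_ev / D_ev) / (AUC_iv / D_iv)
  = (4.82/20) / (16.4/10)
  = 0.241 / 1.64 = 0.1470

F = 0.147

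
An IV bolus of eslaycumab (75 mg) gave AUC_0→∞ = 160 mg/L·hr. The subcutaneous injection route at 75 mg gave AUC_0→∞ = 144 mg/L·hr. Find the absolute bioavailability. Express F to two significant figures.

F = 0.90

F = (AUC_ev / D_ev) / (AUC_iv / D_iv)
  = (144/75) / (160/75)
  = 1.92 / 2.13333 = 0.9000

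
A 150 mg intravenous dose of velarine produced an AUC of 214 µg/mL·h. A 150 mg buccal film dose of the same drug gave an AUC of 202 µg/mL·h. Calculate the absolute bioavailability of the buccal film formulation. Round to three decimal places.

F = 0.944

F = (AUC_ev / D_ev) / (AUC_iv / D_iv)
  = (202/150) / (214/150)
  = 1.34667 / 1.42667 = 0.9439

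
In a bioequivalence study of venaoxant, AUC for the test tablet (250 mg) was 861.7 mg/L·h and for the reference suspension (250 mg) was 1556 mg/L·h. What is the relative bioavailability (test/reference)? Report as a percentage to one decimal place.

F_rel = 55.4%

F_rel = (AUC_test/D_test) / (AUC_ref/D_ref)
      = (861.7/250) / (1556/250)
      = 3.4468 / 6.224 = 0.5538 = 55.38%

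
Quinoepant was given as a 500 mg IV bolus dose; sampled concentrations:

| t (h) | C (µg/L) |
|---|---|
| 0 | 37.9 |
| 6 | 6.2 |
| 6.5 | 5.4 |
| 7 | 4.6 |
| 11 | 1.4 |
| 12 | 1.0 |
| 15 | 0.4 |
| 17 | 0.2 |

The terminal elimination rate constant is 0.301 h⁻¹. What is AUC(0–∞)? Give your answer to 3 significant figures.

Trapezoidal AUC_0→17:
  [0→6]: (37.9+6.2)/2 × 6 = 132.3
  [6→6.5]: (6.2+5.4)/2 × 0.5 = 2.9
  [6.5→7]: (5.4+4.6)/2 × 0.5 = 2.5
  [7→11]: (4.6+1.4)/2 × 4 = 12.0
  [11→12]: (1.4+1.0)/2 × 1 = 1.2
  [12→15]: (1.0+0.4)/2 × 3 = 2.1
  [15→17]: (0.4+0.2)/2 × 2 = 0.6
  Sum = 153.6 µg/L·h
Extrapolated tail: C_last / k_e = 0.2 / 0.301 = 0.664
AUC_0→∞ = 153.6 + 0.664 = 154.264 µg/L·h

AUC = 154 µg/L·h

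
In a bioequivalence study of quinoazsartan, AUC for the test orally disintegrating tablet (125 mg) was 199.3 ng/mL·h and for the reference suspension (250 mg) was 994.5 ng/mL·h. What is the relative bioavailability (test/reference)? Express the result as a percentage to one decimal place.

F_rel = (AUC_test/D_test) / (AUC_ref/D_ref)
      = (199.3/125) / (994.5/250)
      = 1.5944 / 3.978 = 0.4008 = 40.08%

F_rel = 40.1%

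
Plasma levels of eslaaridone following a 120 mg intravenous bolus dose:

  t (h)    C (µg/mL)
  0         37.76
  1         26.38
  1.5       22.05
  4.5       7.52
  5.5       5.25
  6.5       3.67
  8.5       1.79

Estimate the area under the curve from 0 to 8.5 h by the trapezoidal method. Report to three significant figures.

Trapezoidal AUC_0→8.5:
  [0→1]: (37.76+26.38)/2 × 1 = 32.07
  [1→1.5]: (26.38+22.05)/2 × 0.5 = 12.1075
  [1.5→4.5]: (22.05+7.52)/2 × 3 = 44.355
  [4.5→5.5]: (7.52+5.25)/2 × 1 = 6.385
  [5.5→6.5]: (5.25+3.67)/2 × 1 = 4.46
  [6.5→8.5]: (3.67+1.79)/2 × 2 = 5.46
  Sum = 104.8375 µg/mL·h

AUC = 105 µg/mL·h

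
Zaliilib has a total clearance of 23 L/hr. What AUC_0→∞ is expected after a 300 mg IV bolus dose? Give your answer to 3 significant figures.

AUC_0→∞ = Dose_iv / CL
        = 300 / 23 = 13.0435 mg/L·hr

AUC = 13.0 mg/L·hr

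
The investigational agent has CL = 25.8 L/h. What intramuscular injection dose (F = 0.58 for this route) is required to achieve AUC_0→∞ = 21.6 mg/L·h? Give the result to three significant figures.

Dose = CL × AUC_0→∞ / F
     = 25.8 × 21.6 / 0.58 = 960.828 mg

Dose = 961 mg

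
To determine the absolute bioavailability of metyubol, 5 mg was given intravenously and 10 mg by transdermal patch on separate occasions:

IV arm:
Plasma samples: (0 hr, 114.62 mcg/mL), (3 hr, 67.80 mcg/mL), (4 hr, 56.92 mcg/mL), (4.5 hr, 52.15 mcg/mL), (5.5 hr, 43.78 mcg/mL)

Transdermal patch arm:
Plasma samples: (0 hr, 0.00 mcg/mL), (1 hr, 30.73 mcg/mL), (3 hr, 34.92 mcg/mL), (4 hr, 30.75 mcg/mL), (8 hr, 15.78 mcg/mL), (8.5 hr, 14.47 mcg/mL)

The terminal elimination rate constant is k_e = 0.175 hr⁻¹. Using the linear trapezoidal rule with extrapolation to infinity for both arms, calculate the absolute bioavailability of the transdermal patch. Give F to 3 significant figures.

Trapezoidal AUC_0→5.5 (IV):
  [0→3]: (114.62+67.80)/2 × 3 = 273.63
  [3→4]: (67.80+56.92)/2 × 1 = 62.36
  [4→4.5]: (56.92+52.15)/2 × 0.5 = 27.2675
  [4.5→5.5]: (52.15+43.78)/2 × 1 = 47.965
  Sum = 411.2225 mcg/mL·hr
IV tail: 43.78/0.175 = 250.171; AUC_iv,0→∞ = 411.2225 + 250.171 = 661.3935 mcg/mL·hr
Trapezoidal AUC_0→8.5 (transdermal patch):
  [0→1]: (0.00+30.73)/2 × 1 = 15.365
  [1→3]: (30.73+34.92)/2 × 2 = 65.65
  [3→4]: (34.92+30.75)/2 × 1 = 32.835
  [4→8]: (30.75+15.78)/2 × 4 = 93.06
  [8→8.5]: (15.78+14.47)/2 × 0.5 = 7.5625
  Sum = 214.4725 mcg/mL·hr
transdermal patch tail: 14.47/0.175 = 82.686; AUC_ev,0→∞ = 214.4725 + 82.686 = 297.1585 mcg/mL·hr
F = (AUC_ev/D_ev)/(AUC_iv/D_iv) = (297.1585/10)/(661.3935/5) = 29.71585/132.2787 = 0.2246

F = 0.225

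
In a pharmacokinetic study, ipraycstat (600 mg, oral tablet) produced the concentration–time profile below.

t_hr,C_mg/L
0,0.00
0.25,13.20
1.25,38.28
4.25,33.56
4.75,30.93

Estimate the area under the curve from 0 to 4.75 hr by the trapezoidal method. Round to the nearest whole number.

AUC = 151 mg/L·hr

Trapezoidal AUC_0→4.75:
  [0→0.25]: (0.00+13.20)/2 × 0.25 = 1.65
  [0.25→1.25]: (13.20+38.28)/2 × 1 = 25.74
  [1.25→4.25]: (38.28+33.56)/2 × 3 = 107.76
  [4.25→4.75]: (33.56+30.93)/2 × 0.5 = 16.1225
  Sum = 151.2725 mg/L·hr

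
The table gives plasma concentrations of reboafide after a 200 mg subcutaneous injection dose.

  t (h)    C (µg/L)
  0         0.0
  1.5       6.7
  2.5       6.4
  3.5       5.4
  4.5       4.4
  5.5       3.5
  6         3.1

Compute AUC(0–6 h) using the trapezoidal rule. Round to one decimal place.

AUC = 28.0 µg/L·h

Trapezoidal AUC_0→6:
  [0→1.5]: (0.0+6.7)/2 × 1.5 = 5.025
  [1.5→2.5]: (6.7+6.4)/2 × 1 = 6.55
  [2.5→3.5]: (6.4+5.4)/2 × 1 = 5.9
  [3.5→4.5]: (5.4+4.4)/2 × 1 = 4.9
  [4.5→5.5]: (4.4+3.5)/2 × 1 = 3.95
  [5.5→6]: (3.5+3.1)/2 × 0.5 = 1.65
  Sum = 27.975 µg/L·h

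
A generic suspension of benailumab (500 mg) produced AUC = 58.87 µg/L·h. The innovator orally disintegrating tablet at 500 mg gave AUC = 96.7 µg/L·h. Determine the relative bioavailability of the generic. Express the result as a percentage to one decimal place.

F_rel = (AUC_test/D_test) / (AUC_ref/D_ref)
      = (58.87/500) / (96.7/500)
      = 0.11774 / 0.1934 = 0.6088 = 60.88%

F_rel = 60.9%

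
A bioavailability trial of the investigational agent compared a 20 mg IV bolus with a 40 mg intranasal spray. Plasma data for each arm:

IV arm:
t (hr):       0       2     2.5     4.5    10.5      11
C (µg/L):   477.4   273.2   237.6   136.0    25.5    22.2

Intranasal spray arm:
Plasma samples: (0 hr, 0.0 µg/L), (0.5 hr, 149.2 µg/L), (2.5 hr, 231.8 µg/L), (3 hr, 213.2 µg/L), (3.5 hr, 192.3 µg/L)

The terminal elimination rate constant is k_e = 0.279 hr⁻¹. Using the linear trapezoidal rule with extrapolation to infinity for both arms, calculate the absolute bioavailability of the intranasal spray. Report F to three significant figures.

Trapezoidal AUC_0→11 (IV):
  [0→2]: (477.4+273.2)/2 × 2 = 750.6
  [2→2.5]: (273.2+237.6)/2 × 0.5 = 127.7
  [2.5→4.5]: (237.6+136.0)/2 × 2 = 373.6
  [4.5→10.5]: (136.0+25.5)/2 × 6 = 484.5
  [10.5→11]: (25.5+22.2)/2 × 0.5 = 11.925
  Sum = 1748.325 µg/L·hr
IV tail: 22.2/0.279 = 79.570; AUC_iv,0→∞ = 1748.325 + 79.570 = 1827.895 µg/L·hr
Trapezoidal AUC_0→3.5 (intranasal spray):
  [0→0.5]: (0.0+149.2)/2 × 0.5 = 37.3
  [0.5→2.5]: (149.2+231.8)/2 × 2 = 381.0
  [2.5→3]: (231.8+213.2)/2 × 0.5 = 111.25
  [3→3.5]: (213.2+192.3)/2 × 0.5 = 101.375
  Sum = 630.925 µg/L·hr
intranasal spray tail: 192.3/0.279 = 689.247; AUC_ev,0→∞ = 630.925 + 689.247 = 1320.172 µg/L·hr
F = (AUC_ev/D_ev)/(AUC_iv/D_iv) = (1320.172/40)/(1827.895/20) = 33.0043/91.39475 = 0.3611

F = 0.361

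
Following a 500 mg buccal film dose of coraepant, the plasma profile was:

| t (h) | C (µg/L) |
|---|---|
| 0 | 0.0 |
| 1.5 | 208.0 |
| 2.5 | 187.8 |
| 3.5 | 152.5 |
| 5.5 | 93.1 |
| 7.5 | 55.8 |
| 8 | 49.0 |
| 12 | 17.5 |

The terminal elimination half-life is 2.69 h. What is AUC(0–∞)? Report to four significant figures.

AUC = 1146 µg/L·h

Trapezoidal AUC_0→12:
  [0→1.5]: (0.0+208.0)/2 × 1.5 = 156.0
  [1.5→2.5]: (208.0+187.8)/2 × 1 = 197.9
  [2.5→3.5]: (187.8+152.5)/2 × 1 = 170.15
  [3.5→5.5]: (152.5+93.1)/2 × 2 = 245.6
  [5.5→7.5]: (93.1+55.8)/2 × 2 = 148.9
  [7.5→8]: (55.8+49.0)/2 × 0.5 = 26.2
  [8→12]: (49.0+17.5)/2 × 4 = 133.0
  Sum = 1077.75 µg/L·h
k_e = ln2 / t½ = 0.693147 / 2.69 = 0.2577 h^-1
Extrapolated tail: C_last / k_e = 17.5 / 0.2577 = 67.908
AUC_0→∞ = 1077.75 + 67.908 = 1145.658 µg/L·h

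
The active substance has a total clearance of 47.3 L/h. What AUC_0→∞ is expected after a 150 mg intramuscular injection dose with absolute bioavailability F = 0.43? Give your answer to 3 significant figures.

AUC_0→∞ = F × Dose / CL
        = 0.43 × 150 / 47.3 = 1.36364 mg/L·h

AUC = 1.36 mg/L·h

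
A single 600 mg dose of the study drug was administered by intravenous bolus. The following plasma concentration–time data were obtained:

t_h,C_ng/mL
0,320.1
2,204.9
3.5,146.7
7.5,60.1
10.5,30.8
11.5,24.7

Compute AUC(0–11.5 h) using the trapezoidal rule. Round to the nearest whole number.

Trapezoidal AUC_0→11.5:
  [0→2]: (320.1+204.9)/2 × 2 = 525.0
  [2→3.5]: (204.9+146.7)/2 × 1.5 = 263.7
  [3.5→7.5]: (146.7+60.1)/2 × 4 = 413.6
  [7.5→10.5]: (60.1+30.8)/2 × 3 = 136.35
  [10.5→11.5]: (30.8+24.7)/2 × 1 = 27.75
  Sum = 1366.4 ng/mL·h

AUC = 1366 ng/mL·h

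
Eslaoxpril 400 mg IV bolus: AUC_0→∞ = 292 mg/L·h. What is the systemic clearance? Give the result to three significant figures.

CL = 1.37 L/h

CL = Dose_iv / AUC_0→∞
   = 400 / 292 = 1.36986 L/h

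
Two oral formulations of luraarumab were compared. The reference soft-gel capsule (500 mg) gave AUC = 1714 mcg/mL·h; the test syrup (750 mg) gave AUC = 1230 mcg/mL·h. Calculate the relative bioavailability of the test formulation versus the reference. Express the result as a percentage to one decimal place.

F_rel = 47.8%

F_rel = (AUC_test/D_test) / (AUC_ref/D_ref)
      = (1230/750) / (1714/500)
      = 1.64 / 3.428 = 0.4784 = 47.84%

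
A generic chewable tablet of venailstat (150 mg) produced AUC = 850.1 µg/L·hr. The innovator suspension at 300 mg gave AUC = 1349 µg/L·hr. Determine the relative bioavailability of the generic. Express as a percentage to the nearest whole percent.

F_rel = 126%

F_rel = (AUC_test/D_test) / (AUC_ref/D_ref)
      = (850.1/150) / (1349/300)
      = 5.66733 / 4.49667 = 1.2603 = 126.03%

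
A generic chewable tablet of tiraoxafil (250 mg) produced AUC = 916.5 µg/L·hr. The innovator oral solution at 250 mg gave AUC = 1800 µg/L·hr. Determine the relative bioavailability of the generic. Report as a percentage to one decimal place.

F_rel = 50.9%

F_rel = (AUC_test/D_test) / (AUC_ref/D_ref)
      = (916.5/250) / (1800/250)
      = 3.666 / 7.2 = 0.5092 = 50.92%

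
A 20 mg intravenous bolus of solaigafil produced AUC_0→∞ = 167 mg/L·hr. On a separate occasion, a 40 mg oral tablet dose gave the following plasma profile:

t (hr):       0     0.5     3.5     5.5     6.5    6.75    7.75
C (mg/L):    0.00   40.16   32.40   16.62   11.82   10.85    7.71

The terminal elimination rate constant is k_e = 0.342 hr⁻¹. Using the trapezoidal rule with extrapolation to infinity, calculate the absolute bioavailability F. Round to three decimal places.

Trapezoidal AUC_0→7.75 (oral tablet):
  [0→0.5]: (0.00+40.16)/2 × 0.5 = 10.04
  [0.5→3.5]: (40.16+32.40)/2 × 3 = 108.84
  [3.5→5.5]: (32.40+16.62)/2 × 2 = 49.02
  [5.5→6.5]: (16.62+11.82)/2 × 1 = 14.22
  [6.5→6.75]: (11.82+10.85)/2 × 0.25 = 2.83375
  [6.75→7.75]: (10.85+7.71)/2 × 1 = 9.28
  Sum = 194.23375 mg/L·hr
Tail: C_last/k_e = 7.71/0.342 = 22.544
AUC_0→∞ (oral tablet) = 194.23375 + 22.544 = 216.77775 mg/L·hr
F = (AUC_ev/D_ev)/(AUC_iv/D_iv) = (216.77775/40)/(167/20) = 5.41944/8.35 = 0.6490

F = 0.649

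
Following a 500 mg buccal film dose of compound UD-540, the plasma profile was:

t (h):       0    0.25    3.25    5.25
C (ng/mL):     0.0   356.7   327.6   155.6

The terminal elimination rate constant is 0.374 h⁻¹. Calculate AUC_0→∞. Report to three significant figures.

AUC = 1970 ng/mL·h

Trapezoidal AUC_0→5.25:
  [0→0.25]: (0.0+356.7)/2 × 0.25 = 44.5875
  [0.25→3.25]: (356.7+327.6)/2 × 3 = 1026.45
  [3.25→5.25]: (327.6+155.6)/2 × 2 = 483.2
  Sum = 1554.2375 ng/mL·h
Extrapolated tail: C_last / k_e = 155.6 / 0.374 = 416.043
AUC_0→∞ = 1554.2375 + 416.043 = 1970.2805 ng/mL·h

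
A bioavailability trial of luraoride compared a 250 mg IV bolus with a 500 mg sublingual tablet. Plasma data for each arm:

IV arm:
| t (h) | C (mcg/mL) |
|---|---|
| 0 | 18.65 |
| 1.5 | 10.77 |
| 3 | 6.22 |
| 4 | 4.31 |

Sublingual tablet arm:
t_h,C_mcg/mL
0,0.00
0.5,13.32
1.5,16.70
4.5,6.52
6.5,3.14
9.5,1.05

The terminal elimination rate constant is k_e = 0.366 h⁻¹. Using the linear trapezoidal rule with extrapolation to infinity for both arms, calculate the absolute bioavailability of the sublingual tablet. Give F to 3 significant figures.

Trapezoidal AUC_0→4 (IV):
  [0→1.5]: (18.65+10.77)/2 × 1.5 = 22.065
  [1.5→3]: (10.77+6.22)/2 × 1.5 = 12.7425
  [3→4]: (6.22+4.31)/2 × 1 = 5.265
  Sum = 40.0725 mcg/mL·h
IV tail: 4.31/0.366 = 11.776; AUC_iv,0→∞ = 40.0725 + 11.776 = 51.8485 mcg/mL·h
Trapezoidal AUC_0→9.5 (sublingual tablet):
  [0→0.5]: (0.00+13.32)/2 × 0.5 = 3.33
  [0.5→1.5]: (13.32+16.70)/2 × 1 = 15.01
  [1.5→4.5]: (16.70+6.52)/2 × 3 = 34.83
  [4.5→6.5]: (6.52+3.14)/2 × 2 = 9.66
  [6.5→9.5]: (3.14+1.05)/2 × 3 = 6.285
  Sum = 69.115 mcg/mL·h
sublingual tablet tail: 1.05/0.366 = 2.869; AUC_ev,0→∞ = 69.115 + 2.869 = 71.984 mcg/mL·h
F = (AUC_ev/D_ev)/(AUC_iv/D_iv) = (71.984/500)/(51.8485/250) = 0.143968/0.207394 = 0.6942

F = 0.694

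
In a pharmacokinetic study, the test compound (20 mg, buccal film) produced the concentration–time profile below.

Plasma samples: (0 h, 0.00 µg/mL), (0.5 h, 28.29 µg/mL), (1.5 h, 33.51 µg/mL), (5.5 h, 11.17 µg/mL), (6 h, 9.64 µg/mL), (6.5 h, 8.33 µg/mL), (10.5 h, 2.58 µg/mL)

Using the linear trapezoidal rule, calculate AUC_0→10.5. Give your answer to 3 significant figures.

AUC = 159 µg/mL·h

Trapezoidal AUC_0→10.5:
  [0→0.5]: (0.00+28.29)/2 × 0.5 = 7.0725
  [0.5→1.5]: (28.29+33.51)/2 × 1 = 30.9
  [1.5→5.5]: (33.51+11.17)/2 × 4 = 89.36
  [5.5→6]: (11.17+9.64)/2 × 0.5 = 5.2025
  [6→6.5]: (9.64+8.33)/2 × 0.5 = 4.4925
  [6.5→10.5]: (8.33+2.58)/2 × 4 = 21.82
  Sum = 158.8475 µg/mL·h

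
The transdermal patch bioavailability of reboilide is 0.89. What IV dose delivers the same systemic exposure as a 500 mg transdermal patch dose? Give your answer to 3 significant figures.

D_iv = 445 mg

Systemic exposure from an extravascular dose = F × D_ev, so the equivalent IV dose is F × D_ev.
D_iv = F × D_ev = 0.89 × 500 = 445 mg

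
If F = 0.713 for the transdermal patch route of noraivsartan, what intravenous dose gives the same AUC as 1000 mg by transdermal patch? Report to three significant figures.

D_iv = 713 mg

Systemic exposure from an extravascular dose = F × D_ev, so the equivalent IV dose is F × D_ev.
D_iv = F × D_ev = 0.713 × 1000 = 713 mg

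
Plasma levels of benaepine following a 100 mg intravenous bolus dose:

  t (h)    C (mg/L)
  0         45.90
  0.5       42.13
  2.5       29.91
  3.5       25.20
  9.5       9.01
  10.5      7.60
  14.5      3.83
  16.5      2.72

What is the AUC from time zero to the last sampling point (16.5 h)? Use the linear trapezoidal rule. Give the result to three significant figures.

Trapezoidal AUC_0→16.5:
  [0→0.5]: (45.90+42.13)/2 × 0.5 = 22.0075
  [0.5→2.5]: (42.13+29.91)/2 × 2 = 72.04
  [2.5→3.5]: (29.91+25.20)/2 × 1 = 27.555
  [3.5→9.5]: (25.20+9.01)/2 × 6 = 102.63
  [9.5→10.5]: (9.01+7.60)/2 × 1 = 8.305
  [10.5→14.5]: (7.60+3.83)/2 × 4 = 22.86
  [14.5→16.5]: (3.83+2.72)/2 × 2 = 6.55
  Sum = 261.9475 mg/L·h

AUC = 262 mg/L·h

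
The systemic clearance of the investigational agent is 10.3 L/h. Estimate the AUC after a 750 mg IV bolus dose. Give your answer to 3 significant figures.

AUC_0→∞ = Dose_iv / CL
        = 750 / 10.3 = 72.8155 mg/L·h

AUC = 72.8 mg/L·h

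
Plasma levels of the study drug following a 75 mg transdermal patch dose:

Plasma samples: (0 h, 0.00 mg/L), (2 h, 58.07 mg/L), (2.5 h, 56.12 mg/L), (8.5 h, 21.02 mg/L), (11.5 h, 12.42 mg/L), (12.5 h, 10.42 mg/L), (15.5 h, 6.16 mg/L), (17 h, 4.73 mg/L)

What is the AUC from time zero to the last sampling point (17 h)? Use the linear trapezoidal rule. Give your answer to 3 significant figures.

Trapezoidal AUC_0→17:
  [0→2]: (0.00+58.07)/2 × 2 = 58.07
  [2→2.5]: (58.07+56.12)/2 × 0.5 = 28.5475
  [2.5→8.5]: (56.12+21.02)/2 × 6 = 231.42
  [8.5→11.5]: (21.02+12.42)/2 × 3 = 50.16
  [11.5→12.5]: (12.42+10.42)/2 × 1 = 11.42
  [12.5→15.5]: (10.42+6.16)/2 × 3 = 24.87
  [15.5→17]: (6.16+4.73)/2 × 1.5 = 8.1675
  Sum = 412.655 mg/L·h

AUC = 413 mg/L·h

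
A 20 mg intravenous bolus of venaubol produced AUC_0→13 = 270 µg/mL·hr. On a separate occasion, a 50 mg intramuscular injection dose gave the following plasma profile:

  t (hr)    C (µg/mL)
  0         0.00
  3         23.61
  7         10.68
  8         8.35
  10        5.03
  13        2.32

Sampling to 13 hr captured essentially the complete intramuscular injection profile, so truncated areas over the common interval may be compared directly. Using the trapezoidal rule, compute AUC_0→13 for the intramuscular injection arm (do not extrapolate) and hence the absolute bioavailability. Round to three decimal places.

F = 0.204

Trapezoidal AUC_0→13 (intramuscular injection):
  [0→3]: (0.00+23.61)/2 × 3 = 35.415
  [3→7]: (23.61+10.68)/2 × 4 = 68.58
  [7→8]: (10.68+8.35)/2 × 1 = 9.515
  [8→10]: (8.35+5.03)/2 × 2 = 13.38
  [10→13]: (5.03+2.32)/2 × 3 = 11.025
  Sum = 137.915 µg/mL·hr
F = (AUC_ev/D_ev)/(AUC_iv/D_iv) = (137.915/50)/(270/20) = 2.7583/13.5 = 0.2043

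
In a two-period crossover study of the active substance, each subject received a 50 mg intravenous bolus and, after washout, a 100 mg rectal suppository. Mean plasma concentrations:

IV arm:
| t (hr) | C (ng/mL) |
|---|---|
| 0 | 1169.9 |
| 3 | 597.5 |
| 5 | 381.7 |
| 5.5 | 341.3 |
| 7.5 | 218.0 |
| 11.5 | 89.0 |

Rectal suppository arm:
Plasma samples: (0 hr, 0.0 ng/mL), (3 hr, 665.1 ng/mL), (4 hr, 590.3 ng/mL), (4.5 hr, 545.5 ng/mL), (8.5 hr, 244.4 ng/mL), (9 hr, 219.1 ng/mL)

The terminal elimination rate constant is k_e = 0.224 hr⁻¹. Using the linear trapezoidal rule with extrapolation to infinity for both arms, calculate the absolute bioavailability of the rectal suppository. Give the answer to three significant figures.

F = 0.426

Trapezoidal AUC_0→11.5 (IV):
  [0→3]: (1169.9+597.5)/2 × 3 = 2651.1
  [3→5]: (597.5+381.7)/2 × 2 = 979.2
  [5→5.5]: (381.7+341.3)/2 × 0.5 = 180.75
  [5.5→7.5]: (341.3+218.0)/2 × 2 = 559.3
  [7.5→11.5]: (218.0+89.0)/2 × 4 = 614.0
  Sum = 4984.35 ng/mL·hr
IV tail: 89.0/0.224 = 397.321; AUC_iv,0→∞ = 4984.35 + 397.321 = 5381.671 ng/mL·hr
Trapezoidal AUC_0→9 (rectal suppository):
  [0→3]: (0.0+665.1)/2 × 3 = 997.65
  [3→4]: (665.1+590.3)/2 × 1 = 627.7
  [4→4.5]: (590.3+545.5)/2 × 0.5 = 283.95
  [4.5→8.5]: (545.5+244.4)/2 × 4 = 1579.8
  [8.5→9]: (244.4+219.1)/2 × 0.5 = 115.875
  Sum = 3604.975 ng/mL·hr
rectal suppository tail: 219.1/0.224 = 978.125; AUC_ev,0→∞ = 3604.975 + 978.125 = 4583.1 ng/mL·hr
F = (AUC_ev/D_ev)/(AUC_iv/D_iv) = (4583.1/100)/(5381.671/50) = 45.831/107.63342 = 0.4258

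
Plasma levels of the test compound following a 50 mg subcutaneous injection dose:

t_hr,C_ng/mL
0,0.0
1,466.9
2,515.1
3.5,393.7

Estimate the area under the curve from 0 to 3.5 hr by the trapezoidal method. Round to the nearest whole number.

Trapezoidal AUC_0→3.5:
  [0→1]: (0.0+466.9)/2 × 1 = 233.45
  [1→2]: (466.9+515.1)/2 × 1 = 491.0
  [2→3.5]: (515.1+393.7)/2 × 1.5 = 681.6
  Sum = 1406.05 ng/mL·hr

AUC = 1406 ng/mL·hr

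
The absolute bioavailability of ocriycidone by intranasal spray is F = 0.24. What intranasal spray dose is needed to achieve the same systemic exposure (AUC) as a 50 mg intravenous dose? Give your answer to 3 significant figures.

D_intranasal = 208 mg

For equal systemic exposure: F × D_ev = D_iv
D_ev = D_iv / F = 50 / 0.24 = 208.333 mg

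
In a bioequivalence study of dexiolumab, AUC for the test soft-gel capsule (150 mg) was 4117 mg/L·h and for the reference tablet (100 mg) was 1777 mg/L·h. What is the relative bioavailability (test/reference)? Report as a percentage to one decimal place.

F_rel = (AUC_test/D_test) / (AUC_ref/D_ref)
      = (4117/150) / (1777/100)
      = 27.4467 / 17.77 = 1.5446 = 154.46%

F_rel = 154.5%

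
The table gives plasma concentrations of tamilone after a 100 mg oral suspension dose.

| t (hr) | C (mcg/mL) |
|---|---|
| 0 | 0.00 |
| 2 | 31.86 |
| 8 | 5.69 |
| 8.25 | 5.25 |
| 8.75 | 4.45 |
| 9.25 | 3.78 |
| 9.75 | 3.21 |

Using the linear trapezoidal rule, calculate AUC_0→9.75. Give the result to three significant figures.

AUC = 152 mcg/mL·hr

Trapezoidal AUC_0→9.75:
  [0→2]: (0.00+31.86)/2 × 2 = 31.86
  [2→8]: (31.86+5.69)/2 × 6 = 112.65
  [8→8.25]: (5.69+5.25)/2 × 0.25 = 1.3675
  [8.25→8.75]: (5.25+4.45)/2 × 0.5 = 2.425
  [8.75→9.25]: (4.45+3.78)/2 × 0.5 = 2.0575
  [9.25→9.75]: (3.78+3.21)/2 × 0.5 = 1.7475
  Sum = 152.1075 mcg/mL·hr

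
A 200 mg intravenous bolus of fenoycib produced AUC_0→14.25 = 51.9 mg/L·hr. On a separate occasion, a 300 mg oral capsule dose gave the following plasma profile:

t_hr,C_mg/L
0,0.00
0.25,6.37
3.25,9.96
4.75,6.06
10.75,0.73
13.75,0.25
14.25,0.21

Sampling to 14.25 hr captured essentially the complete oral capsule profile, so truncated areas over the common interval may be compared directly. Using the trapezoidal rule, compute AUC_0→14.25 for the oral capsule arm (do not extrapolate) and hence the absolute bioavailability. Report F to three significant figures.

Trapezoidal AUC_0→14.25 (oral capsule):
  [0→0.25]: (0.00+6.37)/2 × 0.25 = 0.79625
  [0.25→3.25]: (6.37+9.96)/2 × 3 = 24.495
  [3.25→4.75]: (9.96+6.06)/2 × 1.5 = 12.015
  [4.75→10.75]: (6.06+0.73)/2 × 6 = 20.37
  [10.75→13.75]: (0.73+0.25)/2 × 3 = 1.47
  [13.75→14.25]: (0.25+0.21)/2 × 0.5 = 0.115
  Sum = 59.26125 mg/L·hr
F = (AUC_ev/D_ev)/(AUC_iv/D_iv) = (59.26125/300)/(51.9/200) = 0.1975375/0.2595 = 0.7612

F = 0.761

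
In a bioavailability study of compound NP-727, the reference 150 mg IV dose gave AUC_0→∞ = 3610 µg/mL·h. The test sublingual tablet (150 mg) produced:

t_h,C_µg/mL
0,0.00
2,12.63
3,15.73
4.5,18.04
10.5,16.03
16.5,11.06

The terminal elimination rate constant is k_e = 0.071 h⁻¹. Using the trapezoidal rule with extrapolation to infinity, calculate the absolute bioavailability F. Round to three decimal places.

Trapezoidal AUC_0→16.5 (sublingual tablet):
  [0→2]: (0.00+12.63)/2 × 2 = 12.63
  [2→3]: (12.63+15.73)/2 × 1 = 14.18
  [3→4.5]: (15.73+18.04)/2 × 1.5 = 25.3275
  [4.5→10.5]: (18.04+16.03)/2 × 6 = 102.21
  [10.5→16.5]: (16.03+11.06)/2 × 6 = 81.27
  Sum = 235.6175 µg/mL·h
Tail: C_last/k_e = 11.06/0.071 = 155.775
AUC_0→∞ (sublingual tablet) = 235.6175 + 155.775 = 391.3925 µg/mL·h
F = (AUC_ev/D_ev)/(AUC_iv/D_iv) = (391.3925/150)/(3610/150) = 2.60928/24.0667 = 0.1084

F = 0.108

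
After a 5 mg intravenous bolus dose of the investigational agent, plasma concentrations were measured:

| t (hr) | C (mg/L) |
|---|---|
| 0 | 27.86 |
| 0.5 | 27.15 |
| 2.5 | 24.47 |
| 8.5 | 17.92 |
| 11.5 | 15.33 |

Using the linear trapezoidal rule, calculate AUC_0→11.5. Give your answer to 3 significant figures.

Trapezoidal AUC_0→11.5:
  [0→0.5]: (27.86+27.15)/2 × 0.5 = 13.7525
  [0.5→2.5]: (27.15+24.47)/2 × 2 = 51.62
  [2.5→8.5]: (24.47+17.92)/2 × 6 = 127.17
  [8.5→11.5]: (17.92+15.33)/2 × 3 = 49.875
  Sum = 242.4175 mg/L·hr

AUC = 242 mg/L·hr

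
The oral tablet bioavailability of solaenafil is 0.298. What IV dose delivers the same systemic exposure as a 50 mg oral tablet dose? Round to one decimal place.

D_iv = 14.9 mg

Systemic exposure from an extravascular dose = F × D_ev, so the equivalent IV dose is F × D_ev.
D_iv = F × D_ev = 0.298 × 50 = 14.9 mg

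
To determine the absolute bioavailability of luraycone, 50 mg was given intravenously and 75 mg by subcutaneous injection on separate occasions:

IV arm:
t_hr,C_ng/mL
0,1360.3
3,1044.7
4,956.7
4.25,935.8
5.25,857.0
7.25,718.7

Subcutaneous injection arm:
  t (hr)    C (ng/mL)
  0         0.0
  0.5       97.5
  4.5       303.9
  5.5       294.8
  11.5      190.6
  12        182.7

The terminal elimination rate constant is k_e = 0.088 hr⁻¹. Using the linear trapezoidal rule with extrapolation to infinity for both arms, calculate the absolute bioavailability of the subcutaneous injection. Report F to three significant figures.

F = 0.205

Trapezoidal AUC_0→7.25 (IV):
  [0→3]: (1360.3+1044.7)/2 × 3 = 3607.5
  [3→4]: (1044.7+956.7)/2 × 1 = 1000.7
  [4→4.25]: (956.7+935.8)/2 × 0.25 = 236.5625
  [4.25→5.25]: (935.8+857.0)/2 × 1 = 896.4
  [5.25→7.25]: (857.0+718.7)/2 × 2 = 1575.7
  Sum = 7316.8625 ng/mL·hr
IV tail: 718.7/0.088 = 8167.045; AUC_iv,0→∞ = 7316.8625 + 8167.045 = 15483.9075 ng/mL·hr
Trapezoidal AUC_0→12 (subcutaneous injection):
  [0→0.5]: (0.0+97.5)/2 × 0.5 = 24.375
  [0.5→4.5]: (97.5+303.9)/2 × 4 = 802.8
  [4.5→5.5]: (303.9+294.8)/2 × 1 = 299.35
  [5.5→11.5]: (294.8+190.6)/2 × 6 = 1456.2
  [11.5→12]: (190.6+182.7)/2 × 0.5 = 93.325
  Sum = 2676.05 ng/mL·hr
subcutaneous injection tail: 182.7/0.088 = 2076.136; AUC_ev,0→∞ = 2676.05 + 2076.136 = 4752.186 ng/mL·hr
F = (AUC_ev/D_ev)/(AUC_iv/D_iv) = (4752.186/75)/(15483.9075/50) = 63.36248/309.67815 = 0.2046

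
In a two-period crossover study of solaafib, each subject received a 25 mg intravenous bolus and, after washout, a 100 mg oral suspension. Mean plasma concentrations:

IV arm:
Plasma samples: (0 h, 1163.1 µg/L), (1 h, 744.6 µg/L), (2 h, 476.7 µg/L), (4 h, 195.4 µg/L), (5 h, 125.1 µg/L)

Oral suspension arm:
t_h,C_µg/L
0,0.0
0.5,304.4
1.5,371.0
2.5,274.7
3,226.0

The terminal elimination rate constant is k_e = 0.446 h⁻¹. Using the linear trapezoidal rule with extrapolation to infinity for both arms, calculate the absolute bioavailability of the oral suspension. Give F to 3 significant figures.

Trapezoidal AUC_0→5 (IV):
  [0→1]: (1163.1+744.6)/2 × 1 = 953.85
  [1→2]: (744.6+476.7)/2 × 1 = 610.65
  [2→4]: (476.7+195.4)/2 × 2 = 672.1
  [4→5]: (195.4+125.1)/2 × 1 = 160.25
  Sum = 2396.85 µg/L·h
IV tail: 125.1/0.446 = 280.493; AUC_iv,0→∞ = 2396.85 + 280.493 = 2677.343 µg/L·h
Trapezoidal AUC_0→3 (oral suspension):
  [0→0.5]: (0.0+304.4)/2 × 0.5 = 76.1
  [0.5→1.5]: (304.4+371.0)/2 × 1 = 337.7
  [1.5→2.5]: (371.0+274.7)/2 × 1 = 322.85
  [2.5→3]: (274.7+226.0)/2 × 0.5 = 125.175
  Sum = 861.825 µg/L·h
oral suspension tail: 226.0/0.446 = 506.726; AUC_ev,0→∞ = 861.825 + 506.726 = 1368.551 µg/L·h
F = (AUC_ev/D_ev)/(AUC_iv/D_iv) = (1368.551/100)/(2677.343/25) = 13.68551/107.09372 = 0.1278

F = 0.128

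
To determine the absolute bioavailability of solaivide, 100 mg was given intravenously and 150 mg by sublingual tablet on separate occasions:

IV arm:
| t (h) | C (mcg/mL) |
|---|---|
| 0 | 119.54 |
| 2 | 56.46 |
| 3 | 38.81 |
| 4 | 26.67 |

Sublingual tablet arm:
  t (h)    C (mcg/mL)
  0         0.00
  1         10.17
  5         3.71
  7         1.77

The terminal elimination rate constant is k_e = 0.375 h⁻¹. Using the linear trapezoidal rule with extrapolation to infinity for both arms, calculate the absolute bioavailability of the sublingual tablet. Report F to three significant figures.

Trapezoidal AUC_0→4 (IV):
  [0→2]: (119.54+56.46)/2 × 2 = 176.0
  [2→3]: (56.46+38.81)/2 × 1 = 47.635
  [3→4]: (38.81+26.67)/2 × 1 = 32.74
  Sum = 256.375 mcg/mL·h
IV tail: 26.67/0.375 = 71.120; AUC_iv,0→∞ = 256.375 + 71.120 = 327.495 mcg/mL·h
Trapezoidal AUC_0→7 (sublingual tablet):
  [0→1]: (0.00+10.17)/2 × 1 = 5.085
  [1→5]: (10.17+3.71)/2 × 4 = 27.76
  [5→7]: (3.71+1.77)/2 × 2 = 5.48
  Sum = 38.325 mcg/mL·h
sublingual tablet tail: 1.77/0.375 = 4.720; AUC_ev,0→∞ = 38.325 + 4.720 = 43.045 mcg/mL·h
F = (AUC_ev/D_ev)/(AUC_iv/D_iv) = (43.045/150)/(327.495/100) = 0.286967/3.27495 = 0.0876

F = 0.0876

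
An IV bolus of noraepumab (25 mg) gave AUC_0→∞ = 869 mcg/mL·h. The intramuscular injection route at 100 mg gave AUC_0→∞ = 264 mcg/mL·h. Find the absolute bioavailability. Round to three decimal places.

F = 0.076

F = (AUC_ev / D_ev) / (AUC_iv / D_iv)
  = (264/100) / (869/25)
  = 2.64 / 34.76 = 0.0759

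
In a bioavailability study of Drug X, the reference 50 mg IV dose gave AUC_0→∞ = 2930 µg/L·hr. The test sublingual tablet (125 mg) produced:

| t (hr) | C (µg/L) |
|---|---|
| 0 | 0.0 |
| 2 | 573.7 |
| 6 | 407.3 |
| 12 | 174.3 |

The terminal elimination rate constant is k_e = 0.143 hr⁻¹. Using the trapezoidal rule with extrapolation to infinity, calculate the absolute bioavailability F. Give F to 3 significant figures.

F = 0.751

Trapezoidal AUC_0→12 (sublingual tablet):
  [0→2]: (0.0+573.7)/2 × 2 = 573.7
  [2→6]: (573.7+407.3)/2 × 4 = 1962.0
  [6→12]: (407.3+174.3)/2 × 6 = 1744.8
  Sum = 4280.5 µg/L·hr
Tail: C_last/k_e = 174.3/0.143 = 1218.881
AUC_0→∞ (sublingual tablet) = 4280.5 + 1218.881 = 5499.381 µg/L·hr
F = (AUC_ev/D_ev)/(AUC_iv/D_iv) = (5499.381/125)/(2930/50) = 43.995048/58.6 = 0.7508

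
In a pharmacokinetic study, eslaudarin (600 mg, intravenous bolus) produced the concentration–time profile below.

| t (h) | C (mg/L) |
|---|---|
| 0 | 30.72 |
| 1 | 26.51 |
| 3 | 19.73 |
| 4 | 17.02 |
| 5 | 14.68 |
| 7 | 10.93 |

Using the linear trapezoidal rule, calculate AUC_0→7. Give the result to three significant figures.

Trapezoidal AUC_0→7:
  [0→1]: (30.72+26.51)/2 × 1 = 28.615
  [1→3]: (26.51+19.73)/2 × 2 = 46.24
  [3→4]: (19.73+17.02)/2 × 1 = 18.375
  [4→5]: (17.02+14.68)/2 × 1 = 15.85
  [5→7]: (14.68+10.93)/2 × 2 = 25.61
  Sum = 134.69 mg/L·h

AUC = 135 mg/L·h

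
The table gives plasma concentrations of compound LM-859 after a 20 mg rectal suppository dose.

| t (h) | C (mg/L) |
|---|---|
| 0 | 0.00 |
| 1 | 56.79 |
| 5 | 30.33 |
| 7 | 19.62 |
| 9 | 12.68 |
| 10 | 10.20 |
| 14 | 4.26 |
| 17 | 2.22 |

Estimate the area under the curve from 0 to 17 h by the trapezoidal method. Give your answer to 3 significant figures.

Trapezoidal AUC_0→17:
  [0→1]: (0.00+56.79)/2 × 1 = 28.395
  [1→5]: (56.79+30.33)/2 × 4 = 174.24
  [5→7]: (30.33+19.62)/2 × 2 = 49.95
  [7→9]: (19.62+12.68)/2 × 2 = 32.3
  [9→10]: (12.68+10.20)/2 × 1 = 11.44
  [10→14]: (10.20+4.26)/2 × 4 = 28.92
  [14→17]: (4.26+2.22)/2 × 3 = 9.72
  Sum = 334.965 mg/L·h

AUC = 335 mg/L·h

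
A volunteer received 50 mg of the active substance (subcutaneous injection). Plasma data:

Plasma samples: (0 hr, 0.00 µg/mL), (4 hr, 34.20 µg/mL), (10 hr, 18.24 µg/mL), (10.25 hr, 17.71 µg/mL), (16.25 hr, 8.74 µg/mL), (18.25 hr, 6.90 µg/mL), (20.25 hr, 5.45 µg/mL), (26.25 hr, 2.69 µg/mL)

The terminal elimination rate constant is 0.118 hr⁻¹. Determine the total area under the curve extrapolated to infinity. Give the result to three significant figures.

AUC = 385 µg/mL·hr

Trapezoidal AUC_0→26.25:
  [0→4]: (0.00+34.20)/2 × 4 = 68.4
  [4→10]: (34.20+18.24)/2 × 6 = 157.32
  [10→10.25]: (18.24+17.71)/2 × 0.25 = 4.49375
  [10.25→16.25]: (17.71+8.74)/2 × 6 = 79.35
  [16.25→18.25]: (8.74+6.90)/2 × 2 = 15.64
  [18.25→20.25]: (6.90+5.45)/2 × 2 = 12.35
  [20.25→26.25]: (5.45+2.69)/2 × 6 = 24.42
  Sum = 361.97375 µg/mL·hr
Extrapolated tail: C_last / k_e = 2.69 / 0.118 = 22.797
AUC_0→∞ = 361.97375 + 22.797 = 384.77075 µg/mL·hr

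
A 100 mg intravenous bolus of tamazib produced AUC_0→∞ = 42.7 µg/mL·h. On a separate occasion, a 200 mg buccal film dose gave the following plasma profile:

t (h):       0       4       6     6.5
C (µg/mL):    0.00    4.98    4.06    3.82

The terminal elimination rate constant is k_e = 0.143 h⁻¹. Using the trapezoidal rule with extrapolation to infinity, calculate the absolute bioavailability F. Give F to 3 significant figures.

Trapezoidal AUC_0→6.5 (buccal film):
  [0→4]: (0.00+4.98)/2 × 4 = 9.96
  [4→6]: (4.98+4.06)/2 × 2 = 9.04
  [6→6.5]: (4.06+3.82)/2 × 0.5 = 1.97
  Sum = 20.97 µg/mL·h
Tail: C_last/k_e = 3.82/0.143 = 26.713
AUC_0→∞ (buccal film) = 20.97 + 26.713 = 47.683 µg/mL·h
F = (AUC_ev/D_ev)/(AUC_iv/D_iv) = (47.683/200)/(42.7/100) = 0.238415/0.427 = 0.5583

F = 0.558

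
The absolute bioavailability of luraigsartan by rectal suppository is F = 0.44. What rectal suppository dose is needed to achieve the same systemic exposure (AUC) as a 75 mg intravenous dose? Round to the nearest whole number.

D_rectal = 170 mg

For equal systemic exposure: F × D_ev = D_iv
D_ev = D_iv / F = 75 / 0.44 = 170.455 mg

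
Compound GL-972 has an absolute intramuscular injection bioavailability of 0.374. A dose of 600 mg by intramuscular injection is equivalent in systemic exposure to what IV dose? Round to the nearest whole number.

D_iv = 224 mg

Systemic exposure from an extravascular dose = F × D_ev, so the equivalent IV dose is F × D_ev.
D_iv = F × D_ev = 0.374 × 600 = 224.4 mg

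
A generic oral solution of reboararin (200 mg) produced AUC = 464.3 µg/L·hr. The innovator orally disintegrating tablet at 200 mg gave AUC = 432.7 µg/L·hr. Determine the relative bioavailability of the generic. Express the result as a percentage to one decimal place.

F_rel = (AUC_test/D_test) / (AUC_ref/D_ref)
      = (464.3/200) / (432.7/200)
      = 2.3215 / 2.1635 = 1.0730 = 107.30%

F_rel = 107.3%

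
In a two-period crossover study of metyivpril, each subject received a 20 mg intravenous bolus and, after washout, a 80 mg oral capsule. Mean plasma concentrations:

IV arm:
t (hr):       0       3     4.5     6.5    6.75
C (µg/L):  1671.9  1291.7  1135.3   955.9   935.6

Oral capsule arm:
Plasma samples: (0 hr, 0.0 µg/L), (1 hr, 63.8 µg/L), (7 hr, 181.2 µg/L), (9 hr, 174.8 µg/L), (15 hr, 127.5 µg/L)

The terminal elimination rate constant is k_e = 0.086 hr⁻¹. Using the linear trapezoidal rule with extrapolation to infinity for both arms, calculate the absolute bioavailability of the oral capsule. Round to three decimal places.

Trapezoidal AUC_0→6.75 (IV):
  [0→3]: (1671.9+1291.7)/2 × 3 = 4445.4
  [3→4.5]: (1291.7+1135.3)/2 × 1.5 = 1820.25
  [4.5→6.5]: (1135.3+955.9)/2 × 2 = 2091.2
  [6.5→6.75]: (955.9+935.6)/2 × 0.25 = 236.4375
  Sum = 8593.2875 µg/L·hr
IV tail: 935.6/0.086 = 10879.070; AUC_iv,0→∞ = 8593.2875 + 10879.070 = 19472.3575 µg/L·hr
Trapezoidal AUC_0→15 (oral capsule):
  [0→1]: (0.0+63.8)/2 × 1 = 31.9
  [1→7]: (63.8+181.2)/2 × 6 = 735.0
  [7→9]: (181.2+174.8)/2 × 2 = 356.0
  [9→15]: (174.8+127.5)/2 × 6 = 906.9
  Sum = 2029.8 µg/L·hr
oral capsule tail: 127.5/0.086 = 1482.558; AUC_ev,0→∞ = 2029.8 + 1482.558 = 3512.358 µg/L·hr
F = (AUC_ev/D_ev)/(AUC_iv/D_iv) = (3512.358/80)/(19472.3575/20) = 43.904475/973.618 = 0.0451

F = 0.045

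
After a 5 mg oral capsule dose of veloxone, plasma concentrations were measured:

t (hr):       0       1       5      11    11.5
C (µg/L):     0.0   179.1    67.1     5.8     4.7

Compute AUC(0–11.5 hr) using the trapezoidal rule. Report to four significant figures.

AUC = 803.3 µg/L·hr

Trapezoidal AUC_0→11.5:
  [0→1]: (0.0+179.1)/2 × 1 = 89.55
  [1→5]: (179.1+67.1)/2 × 4 = 492.4
  [5→11]: (67.1+5.8)/2 × 6 = 218.7
  [11→11.5]: (5.8+4.7)/2 × 0.5 = 2.625
  Sum = 803.275 µg/L·hr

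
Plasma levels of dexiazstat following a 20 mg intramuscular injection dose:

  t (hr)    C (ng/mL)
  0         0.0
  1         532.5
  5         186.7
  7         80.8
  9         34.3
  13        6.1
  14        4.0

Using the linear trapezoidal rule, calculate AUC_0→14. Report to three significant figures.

Trapezoidal AUC_0→14:
  [0→1]: (0.0+532.5)/2 × 1 = 266.25
  [1→5]: (532.5+186.7)/2 × 4 = 1438.4
  [5→7]: (186.7+80.8)/2 × 2 = 267.5
  [7→9]: (80.8+34.3)/2 × 2 = 115.1
  [9→13]: (34.3+6.1)/2 × 4 = 80.8
  [13→14]: (6.1+4.0)/2 × 1 = 5.05
  Sum = 2173.1 ng/mL·hr

AUC = 2170 ng/mL·hr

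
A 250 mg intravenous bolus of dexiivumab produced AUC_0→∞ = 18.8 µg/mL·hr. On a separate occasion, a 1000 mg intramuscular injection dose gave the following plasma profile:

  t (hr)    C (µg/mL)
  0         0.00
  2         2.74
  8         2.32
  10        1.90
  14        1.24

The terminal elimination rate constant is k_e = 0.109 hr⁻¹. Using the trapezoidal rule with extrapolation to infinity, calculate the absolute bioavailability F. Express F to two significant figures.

Trapezoidal AUC_0→14 (intramuscular injection):
  [0→2]: (0.00+2.74)/2 × 2 = 2.74
  [2→8]: (2.74+2.32)/2 × 6 = 15.18
  [8→10]: (2.32+1.90)/2 × 2 = 4.22
  [10→14]: (1.90+1.24)/2 × 4 = 6.28
  Sum = 28.42 µg/mL·hr
Tail: C_last/k_e = 1.24/0.109 = 11.376
AUC_0→∞ (intramuscular injection) = 28.42 + 11.376 = 39.796 µg/mL·hr
F = (AUC_ev/D_ev)/(AUC_iv/D_iv) = (39.796/1000)/(18.8/250) = 0.039796/0.0752 = 0.5292

F = 0.53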